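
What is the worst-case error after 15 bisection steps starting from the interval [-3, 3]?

Bisection error bound: |error| ≤ (b-a)/2^n
|error| ≤ (3 - (-3))/2^15 = 6/2^15
|error| ≤ 0.0001831055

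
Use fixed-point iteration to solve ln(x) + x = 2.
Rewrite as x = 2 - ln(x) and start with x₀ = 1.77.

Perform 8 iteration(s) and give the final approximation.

Equation: ln(x) + x = 2
Fixed-point form: x = 2 - ln(x)
x₀ = 1.77

x_1 = g(1.770000) = 1.429020
x_2 = g(1.429020) = 1.643011
x_3 = g(1.643011) = 1.503470
x_4 = g(1.503470) = 1.592224
x_5 = g(1.592224) = 1.534868
x_6 = g(1.534868) = 1.571556
x_7 = g(1.571556) = 1.547934
x_8 = g(1.547934) = 1.563079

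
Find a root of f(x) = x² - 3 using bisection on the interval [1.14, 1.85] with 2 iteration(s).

f(x) = x² - 3
Initial interval: [1.14, 1.85]

Iteration 1:
  c_1 = (1.140000 + 1.850000)/2 = 1.495000
  f(c_1) = f(1.495000) = -0.764975
  f(a) × f(c) ≥ 0, new interval: [1.495000, 1.850000]
Iteration 2:
  c_2 = (1.495000 + 1.850000)/2 = 1.672500
  f(c_2) = f(1.672500) = -0.202744
  f(a) × f(c) ≥ 0, new interval: [1.672500, 1.850000]

After 2 iteration(s), the approximation is c_2 = 1.672500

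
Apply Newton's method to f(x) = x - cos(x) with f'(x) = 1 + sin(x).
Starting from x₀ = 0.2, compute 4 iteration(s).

f(x) = x - cos(x)
f'(x) = 1 + sin(x)
x₀ = 0.2

Newton-Raphson formula: x_{n+1} = x_n - f(x_n)/f'(x_n)

Iteration 1:
  f(0.200000) = -0.780067
  f'(0.200000) = 1.198669
  x_1 = 0.200000 - (-0.780067)/1.198669 = 0.850777
Iteration 2:
  f(0.850777) = 0.191378
  f'(0.850777) = 1.751793
  x_2 = 0.850777 - 0.191378/1.751793 = 0.741530
Iteration 3:
  f(0.741530) = 0.004094
  f'(0.741530) = 1.675417
  x_3 = 0.741530 - 0.004094/1.675417 = 0.739086
Iteration 4:
  f(0.739086) = 0.000002
  f'(0.739086) = 1.673613
  x_4 = 0.739086 - 0.000002/1.673613 = 0.739085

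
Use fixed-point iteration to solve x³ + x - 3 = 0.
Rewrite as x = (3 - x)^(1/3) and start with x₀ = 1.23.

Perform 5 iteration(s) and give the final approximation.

Equation: x³ + x - 3 = 0
Fixed-point form: x = (3 - x)^(1/3)
x₀ = 1.23

x_1 = g(1.230000) = 1.209645
x_2 = g(1.209645) = 1.214264
x_3 = g(1.214264) = 1.213219
x_4 = g(1.213219) = 1.213455
x_5 = g(1.213455) = 1.213402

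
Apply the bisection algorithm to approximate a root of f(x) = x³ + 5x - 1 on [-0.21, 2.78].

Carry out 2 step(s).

f(x) = x³ + 5x - 1
Initial interval: [-0.21, 2.78]

Iteration 1:
  c_1 = (-0.210000 + 2.780000)/2 = 1.285000
  f(c_1) = f(1.285000) = 7.546824
  f(a) × f(c) < 0, new interval: [-0.210000, 1.285000]
Iteration 2:
  c_2 = (-0.210000 + 1.285000)/2 = 0.537500
  f(c_2) = f(0.537500) = 1.842787
  f(a) × f(c) < 0, new interval: [-0.210000, 0.537500]

After 2 iteration(s), the approximation is c_2 = 0.537500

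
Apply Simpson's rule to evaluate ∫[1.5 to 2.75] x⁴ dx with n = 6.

f(x) = x⁴
a = 1.5, b = 2.75, n = 6
h = (b - a)/n = 0.208333

Simpson's rule: (h/3)[f(x₀) + 4f(x₁) + 2f(x₂) + ... + f(xₙ)]

x_0 = 1.5000, f(x_0) = 5.062500, coefficient = 1
x_1 = 1.7083, f(x_1) = 8.517075, coefficient = 4
x_2 = 1.9167, f(x_2) = 13.495419, coefficient = 2
x_3 = 2.1250, f(x_3) = 20.390869, coefficient = 4
x_4 = 2.3333, f(x_4) = 29.641975, coefficient = 2
x_5 = 2.5417, f(x_5) = 41.732497, coefficient = 4
x_6 = 2.7500, f(x_6) = 57.191406, coefficient = 1

I ≈ (0.208333/3) × 431.090459 = 29.936837
Exact value: 29.936523
Error: 0.000314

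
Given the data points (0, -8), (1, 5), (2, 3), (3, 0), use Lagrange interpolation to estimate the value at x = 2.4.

Lagrange interpolation formula:
P(x) = Σ yᵢ × Lᵢ(x)
where Lᵢ(x) = Π_{j≠i} (x - xⱼ)/(xᵢ - xⱼ)

L_0(2.4) = (2.4 - 1)/(0 - 1) × (2.4 - 2)/(0 - 2) × (2.4 - 3)/(0 - 3) = 0.056000
L_1(2.4) = (2.4 - 0)/(1 - 0) × (2.4 - 2)/(1 - 2) × (2.4 - 3)/(1 - 3) = -0.288000
L_2(2.4) = (2.4 - 0)/(2 - 0) × (2.4 - 1)/(2 - 1) × (2.4 - 3)/(2 - 3) = 1.008000
L_3(2.4) = (2.4 - 0)/(3 - 0) × (2.4 - 1)/(3 - 1) × (2.4 - 2)/(3 - 2) = 0.224000

P(2.4) = (-8)×L_0(2.4) + 5×L_1(2.4) + 3×L_2(2.4) + 0×L_3(2.4)
P(2.4) = 1.136000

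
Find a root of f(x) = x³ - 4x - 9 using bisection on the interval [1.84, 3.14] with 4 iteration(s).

f(x) = x³ - 4x - 9
Initial interval: [1.84, 3.14]

Iteration 1:
  c_1 = (1.840000 + 3.140000)/2 = 2.490000
  f(c_1) = f(2.490000) = -3.521751
  f(a) × f(c) ≥ 0, new interval: [2.490000, 3.140000]
Iteration 2:
  c_2 = (2.490000 + 3.140000)/2 = 2.815000
  f(c_2) = f(2.815000) = 2.046693
  f(a) × f(c) < 0, new interval: [2.490000, 2.815000]
Iteration 3:
  c_3 = (2.490000 + 2.815000)/2 = 2.652500
  f(c_3) = f(2.652500) = -0.947657
  f(a) × f(c) ≥ 0, new interval: [2.652500, 2.815000]
Iteration 4:
  c_4 = (2.652500 + 2.815000)/2 = 2.733750
  f(c_4) = f(2.733750) = 0.495377
  f(a) × f(c) < 0, new interval: [2.652500, 2.733750]

After 4 iteration(s), the approximation is c_4 = 2.733750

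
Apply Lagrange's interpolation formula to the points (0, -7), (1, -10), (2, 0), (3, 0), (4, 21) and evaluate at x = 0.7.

Lagrange interpolation formula:
P(x) = Σ yᵢ × Lᵢ(x)
where Lᵢ(x) = Π_{j≠i} (x - xⱼ)/(xᵢ - xⱼ)

L_0(0.7) = (0.7 - 1)/(0 - 1) × (0.7 - 2)/(0 - 2) × (0.7 - 3)/(0 - 3) × (0.7 - 4)/(0 - 4) = 0.123338
L_1(0.7) = (0.7 - 0)/(1 - 0) × (0.7 - 2)/(1 - 2) × (0.7 - 3)/(1 - 3) × (0.7 - 4)/(1 - 4) = 1.151150
L_2(0.7) = (0.7 - 0)/(2 - 0) × (0.7 - 1)/(2 - 1) × (0.7 - 3)/(2 - 3) × (0.7 - 4)/(2 - 4) = -0.398475
L_3(0.7) = (0.7 - 0)/(3 - 0) × (0.7 - 1)/(3 - 1) × (0.7 - 2)/(3 - 2) × (0.7 - 4)/(3 - 4) = 0.150150
L_4(0.7) = (0.7 - 0)/(4 - 0) × (0.7 - 1)/(4 - 1) × (0.7 - 2)/(4 - 2) × (0.7 - 3)/(4 - 3) = -0.026163

P(0.7) = (-7)×L_0(0.7) + (-10)×L_1(0.7) + 0×L_2(0.7) + 0×L_3(0.7) + 21×L_4(0.7)
P(0.7) = -12.924275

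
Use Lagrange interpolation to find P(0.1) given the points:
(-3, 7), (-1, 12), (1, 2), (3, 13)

Lagrange interpolation formula:
P(x) = Σ yᵢ × Lᵢ(x)
where Lᵢ(x) = Π_{j≠i} (x - xⱼ)/(xᵢ - xⱼ)

L_0(0.1) = (0.1 - (-1))/(-3 - (-1)) × (0.1 - 1)/(-3 - 1) × (0.1 - 3)/(-3 - 3) = -0.059813
L_1(0.1) = (0.1 - (-3))/(-1 - (-3)) × (0.1 - 1)/(-1 - 1) × (0.1 - 3)/(-1 - 3) = 0.505687
L_2(0.1) = (0.1 - (-3))/(1 - (-3)) × (0.1 - (-1))/(1 - (-1)) × (0.1 - 3)/(1 - 3) = 0.618063
L_3(0.1) = (0.1 - (-3))/(3 - (-3)) × (0.1 - (-1))/(3 - (-1)) × (0.1 - 1)/(3 - 1) = -0.063938

P(0.1) = 7×L_0(0.1) + 12×L_1(0.1) + 2×L_2(0.1) + 13×L_3(0.1)
P(0.1) = 6.054500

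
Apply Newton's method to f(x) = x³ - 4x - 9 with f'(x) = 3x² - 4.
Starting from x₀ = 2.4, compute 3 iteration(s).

f(x) = x³ - 4x - 9
f'(x) = 3x² - 4
x₀ = 2.4

Newton-Raphson formula: x_{n+1} = x_n - f(x_n)/f'(x_n)

Iteration 1:
  f(2.400000) = -4.776000
  f'(2.400000) = 13.280000
  x_1 = 2.400000 - (-4.776000)/13.280000 = 2.759639
Iteration 2:
  f(2.759639) = 0.977763
  f'(2.759639) = 18.846815
  x_2 = 2.759639 - 0.977763/18.846815 = 2.707759
Iteration 3:
  f(2.707759) = 0.022143
  f'(2.707759) = 17.995878
  x_3 = 2.707759 - 0.022143/17.995878 = 2.706529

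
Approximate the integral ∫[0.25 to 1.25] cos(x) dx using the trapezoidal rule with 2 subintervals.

f(x) = cos(x)
a = 0.25, b = 1.25, n = 2
h = (b - a)/n = 0.500000

Trapezoidal rule: (h/2)[f(x₀) + 2f(x₁) + 2f(x₂) + ... + f(xₙ)]

x_0 = 0.2500, f(x_0) = 0.968912, coefficient = 1
x_1 = 0.7500, f(x_1) = 0.731689, coefficient = 2
x_2 = 1.2500, f(x_2) = 0.315322, coefficient = 1

I ≈ (0.500000/2) × 2.747613 = 0.686903
Exact value: 0.701581
Error: 0.014678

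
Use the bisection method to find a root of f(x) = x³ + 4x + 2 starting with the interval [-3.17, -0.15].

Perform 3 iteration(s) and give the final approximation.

f(x) = x³ + 4x + 2
Initial interval: [-3.17, -0.15]

Iteration 1:
  c_1 = (-3.170000 + (-0.150000))/2 = -1.660000
  f(c_1) = f(-1.660000) = -9.214296
  f(a) × f(c) ≥ 0, new interval: [-1.660000, -0.150000]
Iteration 2:
  c_2 = (-1.660000 + (-0.150000))/2 = -0.905000
  f(c_2) = f(-0.905000) = -2.361218
  f(a) × f(c) ≥ 0, new interval: [-0.905000, -0.150000]
Iteration 3:
  c_3 = (-0.905000 + (-0.150000))/2 = -0.527500
  f(c_3) = f(-0.527500) = -0.256780
  f(a) × f(c) ≥ 0, new interval: [-0.527500, -0.150000]

After 3 iteration(s), the approximation is c_3 = -0.527500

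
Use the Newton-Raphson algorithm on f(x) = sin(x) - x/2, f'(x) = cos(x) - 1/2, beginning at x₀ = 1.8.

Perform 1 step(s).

f(x) = sin(x) - x/2
f'(x) = cos(x) - 1/2
x₀ = 1.8

Newton-Raphson formula: x_{n+1} = x_n - f(x_n)/f'(x_n)

Iteration 1:
  f(1.800000) = 0.073848
  f'(1.800000) = -0.727202
  x_1 = 1.800000 - 0.073848/(-0.727202) = 1.901550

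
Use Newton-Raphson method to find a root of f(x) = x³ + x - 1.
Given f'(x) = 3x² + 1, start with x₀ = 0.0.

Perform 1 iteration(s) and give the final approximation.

f(x) = x³ + x - 1
f'(x) = 3x² + 1
x₀ = 0.0

Newton-Raphson formula: x_{n+1} = x_n - f(x_n)/f'(x_n)

Iteration 1:
  f(0.000000) = -1.000000
  f'(0.000000) = 1.000000
  x_1 = 0.000000 - (-1.000000)/1.000000 = 1.000000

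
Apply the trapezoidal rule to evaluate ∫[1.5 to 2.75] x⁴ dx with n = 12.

f(x) = x⁴
a = 1.5, b = 2.75, n = 12
h = (b - a)/n = 0.104167

Trapezoidal rule: (h/2)[f(x₀) + 2f(x₁) + 2f(x₂) + ... + f(xₙ)]

x_0 = 1.5000, f(x_0) = 5.062500, coefficient = 1
x_1 = 1.6042, f(x_1) = 6.622134, coefficient = 2
x_2 = 1.7083, f(x_2) = 8.517075, coefficient = 2
x_3 = 1.8125, f(x_3) = 10.792252, coefficient = 2
x_4 = 1.9167, f(x_4) = 13.495419, coefficient = 2
x_5 = 2.0208, f(x_5) = 16.677156, coefficient = 2
x_6 = 2.1250, f(x_6) = 20.390869, coefficient = 2
x_7 = 2.2292, f(x_7) = 24.692790, coefficient = 2
x_8 = 2.3333, f(x_8) = 29.641975, coefficient = 2
x_9 = 2.4375, f(x_9) = 35.300308, coefficient = 2
x_10 = 2.5417, f(x_10) = 41.732497, coefficient = 2
x_11 = 2.6458, f(x_11) = 49.006077, coefficient = 2
x_12 = 2.7500, f(x_12) = 57.191406, coefficient = 1

I ≈ (0.104167/2) × 575.991008 = 29.999532
Exact value: 29.936523
Error: 0.063008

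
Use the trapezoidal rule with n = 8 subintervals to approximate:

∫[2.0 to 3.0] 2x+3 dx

f(x) = 2x+3
a = 2.0, b = 3.0, n = 8
h = (b - a)/n = 0.125000

Trapezoidal rule: (h/2)[f(x₀) + 2f(x₁) + 2f(x₂) + ... + f(xₙ)]

x_0 = 2.0000, f(x_0) = 7.000000, coefficient = 1
x_1 = 2.1250, f(x_1) = 7.250000, coefficient = 2
x_2 = 2.2500, f(x_2) = 7.500000, coefficient = 2
x_3 = 2.3750, f(x_3) = 7.750000, coefficient = 2
x_4 = 2.5000, f(x_4) = 8.000000, coefficient = 2
x_5 = 2.6250, f(x_5) = 8.250000, coefficient = 2
x_6 = 2.7500, f(x_6) = 8.500000, coefficient = 2
x_7 = 2.8750, f(x_7) = 8.750000, coefficient = 2
x_8 = 3.0000, f(x_8) = 9.000000, coefficient = 1

I ≈ (0.125000/2) × 128.000000 = 8.000000
Exact value: 8.000000
Error: 0.000000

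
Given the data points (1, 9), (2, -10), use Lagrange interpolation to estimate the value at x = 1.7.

Lagrange interpolation formula:
P(x) = Σ yᵢ × Lᵢ(x)
where Lᵢ(x) = Π_{j≠i} (x - xⱼ)/(xᵢ - xⱼ)

L_0(1.7) = (1.7 - 2)/(1 - 2) = 0.300000
L_1(1.7) = (1.7 - 1)/(2 - 1) = 0.700000

P(1.7) = 9×L_0(1.7) + (-10)×L_1(1.7)
P(1.7) = -4.300000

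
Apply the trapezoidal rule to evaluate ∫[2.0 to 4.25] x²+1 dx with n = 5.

f(x) = x²+1
a = 2.0, b = 4.25, n = 5
h = (b - a)/n = 0.450000

Trapezoidal rule: (h/2)[f(x₀) + 2f(x₁) + 2f(x₂) + ... + f(xₙ)]

x_0 = 2.0000, f(x_0) = 5.000000, coefficient = 1
x_1 = 2.4500, f(x_1) = 7.002500, coefficient = 2
x_2 = 2.9000, f(x_2) = 9.410000, coefficient = 2
x_3 = 3.3500, f(x_3) = 12.222500, coefficient = 2
x_4 = 3.8000, f(x_4) = 15.440000, coefficient = 2
x_5 = 4.2500, f(x_5) = 19.062500, coefficient = 1

I ≈ (0.450000/2) × 112.212500 = 25.247813
Exact value: 25.171875
Error: 0.075938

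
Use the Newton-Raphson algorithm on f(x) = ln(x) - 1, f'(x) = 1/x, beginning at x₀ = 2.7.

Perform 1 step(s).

f(x) = ln(x) - 1
f'(x) = 1/x
x₀ = 2.7

Newton-Raphson formula: x_{n+1} = x_n - f(x_n)/f'(x_n)

Iteration 1:
  f(2.700000) = -0.006748
  f'(2.700000) = 0.370370
  x_1 = 2.700000 - (-0.006748)/0.370370 = 2.718220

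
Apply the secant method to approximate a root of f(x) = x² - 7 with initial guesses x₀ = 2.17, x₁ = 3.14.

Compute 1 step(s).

f(x) = x² - 7
x₀ = 2.17, x₁ = 3.14

Secant formula: x_{n+1} = x_n - f(x_n)(x_n - x_{n-1})/(f(x_n) - f(x_{n-1}))

Iteration 1:
  f(2.170000) = -2.291100
  f(3.140000) = 2.859600
  x_2 = 3.140000 - 2.859600×(3.140000 - 2.170000)/(2.859600 - (-2.291100))
       = 2.601469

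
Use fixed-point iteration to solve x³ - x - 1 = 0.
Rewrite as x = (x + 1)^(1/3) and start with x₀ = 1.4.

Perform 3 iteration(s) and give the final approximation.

Equation: x³ - x - 1 = 0
Fixed-point form: x = (x + 1)^(1/3)
x₀ = 1.4

x_1 = g(1.400000) = 1.338866
x_2 = g(1.338866) = 1.327400
x_3 = g(1.327400) = 1.325227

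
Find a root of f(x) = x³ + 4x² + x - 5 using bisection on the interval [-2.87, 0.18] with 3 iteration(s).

f(x) = x³ + 4x² + x - 5
Initial interval: [-2.87, 0.18]

Iteration 1:
  c_1 = (-2.870000 + 0.180000)/2 = -1.345000
  f(c_1) = f(-1.345000) = -1.542039
  f(a) × f(c) < 0, new interval: [-2.870000, -1.345000]
Iteration 2:
  c_2 = (-2.870000 + (-1.345000))/2 = -2.107500
  f(c_2) = f(-2.107500) = 1.298145
  f(a) × f(c) ≥ 0, new interval: [-2.107500, -1.345000]
Iteration 3:
  c_3 = (-2.107500 + (-1.345000))/2 = -1.726250
  f(c_3) = f(-1.726250) = 0.049386
  f(a) × f(c) ≥ 0, new interval: [-1.726250, -1.345000]

After 3 iteration(s), the approximation is c_3 = -1.726250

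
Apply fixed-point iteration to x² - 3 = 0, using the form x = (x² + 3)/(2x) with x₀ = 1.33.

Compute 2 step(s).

Equation: x² - 3 = 0
Fixed-point form: x = (x² + 3)/(2x)
x₀ = 1.33

x_1 = g(1.330000) = 1.792820
x_2 = g(1.792820) = 1.733081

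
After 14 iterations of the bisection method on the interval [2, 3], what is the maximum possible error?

Bisection error bound: |error| ≤ (b-a)/2^n
|error| ≤ (3 - 2)/2^14 = 1/2^14
|error| ≤ 0.0000610352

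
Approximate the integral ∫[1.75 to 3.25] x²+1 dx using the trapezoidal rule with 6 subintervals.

f(x) = x²+1
a = 1.75, b = 3.25, n = 6
h = (b - a)/n = 0.250000

Trapezoidal rule: (h/2)[f(x₀) + 2f(x₁) + 2f(x₂) + ... + f(xₙ)]

x_0 = 1.7500, f(x_0) = 4.062500, coefficient = 1
x_1 = 2.0000, f(x_1) = 5.000000, coefficient = 2
x_2 = 2.2500, f(x_2) = 6.062500, coefficient = 2
x_3 = 2.5000, f(x_3) = 7.250000, coefficient = 2
x_4 = 2.7500, f(x_4) = 8.562500, coefficient = 2
x_5 = 3.0000, f(x_5) = 10.000000, coefficient = 2
x_6 = 3.2500, f(x_6) = 11.562500, coefficient = 1

I ≈ (0.250000/2) × 89.375000 = 11.171875
Exact value: 11.156250
Error: 0.015625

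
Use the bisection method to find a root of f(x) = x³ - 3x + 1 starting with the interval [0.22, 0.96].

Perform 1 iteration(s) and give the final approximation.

f(x) = x³ - 3x + 1
Initial interval: [0.22, 0.96]

Iteration 1:
  c_1 = (0.220000 + 0.960000)/2 = 0.590000
  f(c_1) = f(0.590000) = -0.564621
  f(a) × f(c) < 0, new interval: [0.220000, 0.590000]

After 1 iteration(s), the approximation is c_1 = 0.590000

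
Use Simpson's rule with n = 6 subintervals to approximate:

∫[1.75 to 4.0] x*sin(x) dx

f(x) = x*sin(x)
a = 1.75, b = 4.0, n = 6
h = (b - a)/n = 0.375000

Simpson's rule: (h/3)[f(x₀) + 4f(x₁) + 2f(x₂) + ... + f(xₙ)]

x_0 = 1.7500, f(x_0) = 1.721975, coefficient = 1
x_1 = 2.1250, f(x_1) = 1.806930, coefficient = 4
x_2 = 2.5000, f(x_2) = 1.496180, coefficient = 2
x_3 = 2.8750, f(x_3) = 0.757407, coefficient = 4
x_4 = 3.2500, f(x_4) = -0.351634, coefficient = 2
x_5 = 3.6250, f(x_5) = -1.684896, coefficient = 4
x_6 = 4.0000, f(x_6) = -3.027210, coefficient = 1

I ≈ (0.375000/3) × 4.501622 = 0.562703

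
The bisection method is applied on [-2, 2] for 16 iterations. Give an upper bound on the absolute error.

Bisection error bound: |error| ≤ (b-a)/2^n
|error| ≤ (2 - (-2))/2^16 = 4/2^16
|error| ≤ 0.0000610352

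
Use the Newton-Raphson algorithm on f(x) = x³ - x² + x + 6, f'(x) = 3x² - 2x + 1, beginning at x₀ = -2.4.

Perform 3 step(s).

f(x) = x³ - x² + x + 6
f'(x) = 3x² - 2x + 1
x₀ = -2.4

Newton-Raphson formula: x_{n+1} = x_n - f(x_n)/f'(x_n)

Iteration 1:
  f(-2.400000) = -15.984000
  f'(-2.400000) = 23.080000
  x_1 = -2.400000 - (-15.984000)/23.080000 = -1.707452
Iteration 2:
  f(-1.707452) = -3.600741
  f'(-1.707452) = 13.161085
  x_2 = -1.707452 - (-3.600741)/13.161085 = -1.433862
Iteration 3:
  f(-1.433862) = -0.437789
  f'(-1.433862) = 10.035608
  x_3 = -1.433862 - (-0.437789)/10.035608 = -1.390239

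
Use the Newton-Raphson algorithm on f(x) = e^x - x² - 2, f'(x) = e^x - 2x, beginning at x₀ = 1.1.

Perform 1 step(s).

f(x) = e^x - x² - 2
f'(x) = e^x - 2x
x₀ = 1.1

Newton-Raphson formula: x_{n+1} = x_n - f(x_n)/f'(x_n)

Iteration 1:
  f(1.100000) = -0.205834
  f'(1.100000) = 0.804166
  x_1 = 1.100000 - (-0.205834)/0.804166 = 1.355960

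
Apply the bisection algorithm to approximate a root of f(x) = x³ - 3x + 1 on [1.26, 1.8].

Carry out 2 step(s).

f(x) = x³ - 3x + 1
Initial interval: [1.26, 1.8]

Iteration 1:
  c_1 = (1.260000 + 1.800000)/2 = 1.530000
  f(c_1) = f(1.530000) = -0.008423
  f(a) × f(c) ≥ 0, new interval: [1.530000, 1.800000]
Iteration 2:
  c_2 = (1.530000 + 1.800000)/2 = 1.665000
  f(c_2) = f(1.665000) = 0.620755
  f(a) × f(c) < 0, new interval: [1.530000, 1.665000]

After 2 iteration(s), the approximation is c_2 = 1.665000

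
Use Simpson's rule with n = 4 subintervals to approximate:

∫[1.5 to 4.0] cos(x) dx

f(x) = cos(x)
a = 1.5, b = 4.0, n = 4
h = (b - a)/n = 0.625000

Simpson's rule: (h/3)[f(x₀) + 4f(x₁) + 2f(x₂) + ... + f(xₙ)]

x_0 = 1.5000, f(x_0) = 0.070737, coefficient = 1
x_1 = 2.1250, f(x_1) = -0.526266, coefficient = 4
x_2 = 2.7500, f(x_2) = -0.924302, coefficient = 2
x_3 = 3.3750, f(x_3) = -0.972884, coefficient = 4
x_4 = 4.0000, f(x_4) = -0.653644, coefficient = 1

I ≈ (0.625000/3) × -8.428112 = -1.755857
Exact value: -1.754297
Error: 0.001559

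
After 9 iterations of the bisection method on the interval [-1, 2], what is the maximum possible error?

Bisection error bound: |error| ≤ (b-a)/2^n
|error| ≤ (2 - (-1))/2^9 = 3/2^9
|error| ≤ 0.0058593750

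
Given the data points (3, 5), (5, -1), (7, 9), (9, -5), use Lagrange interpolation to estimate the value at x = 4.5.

Lagrange interpolation formula:
P(x) = Σ yᵢ × Lᵢ(x)
where Lᵢ(x) = Π_{j≠i} (x - xⱼ)/(xᵢ - xⱼ)

L_0(4.5) = (4.5 - 5)/(3 - 5) × (4.5 - 7)/(3 - 7) × (4.5 - 9)/(3 - 9) = 0.117188
L_1(4.5) = (4.5 - 3)/(5 - 3) × (4.5 - 7)/(5 - 7) × (4.5 - 9)/(5 - 9) = 1.054688
L_2(4.5) = (4.5 - 3)/(7 - 3) × (4.5 - 5)/(7 - 5) × (4.5 - 9)/(7 - 9) = -0.210938
L_3(4.5) = (4.5 - 3)/(9 - 3) × (4.5 - 5)/(9 - 5) × (4.5 - 7)/(9 - 7) = 0.039062

P(4.5) = 5×L_0(4.5) + (-1)×L_1(4.5) + 9×L_2(4.5) + (-5)×L_3(4.5)
P(4.5) = -2.562500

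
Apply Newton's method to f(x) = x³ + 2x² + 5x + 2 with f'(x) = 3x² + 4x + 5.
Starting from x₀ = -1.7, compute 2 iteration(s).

f(x) = x³ + 2x² + 5x + 2
f'(x) = 3x² + 4x + 5
x₀ = -1.7

Newton-Raphson formula: x_{n+1} = x_n - f(x_n)/f'(x_n)

Iteration 1:
  f(-1.700000) = -5.633000
  f'(-1.700000) = 6.870000
  x_1 = -1.700000 - (-5.633000)/6.870000 = -0.880058
Iteration 2:
  f(-0.880058) = -1.532893
  f'(-0.880058) = 3.803275
  x_2 = -0.880058 - (-1.532893)/3.803275 = -0.477013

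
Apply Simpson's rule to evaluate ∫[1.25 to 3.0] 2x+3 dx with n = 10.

f(x) = 2x+3
a = 1.25, b = 3.0, n = 10
h = (b - a)/n = 0.175000

Simpson's rule: (h/3)[f(x₀) + 4f(x₁) + 2f(x₂) + ... + f(xₙ)]

x_0 = 1.2500, f(x_0) = 5.500000, coefficient = 1
x_1 = 1.4250, f(x_1) = 5.850000, coefficient = 4
x_2 = 1.6000, f(x_2) = 6.200000, coefficient = 2
x_3 = 1.7750, f(x_3) = 6.550000, coefficient = 4
x_4 = 1.9500, f(x_4) = 6.900000, coefficient = 2
x_5 = 2.1250, f(x_5) = 7.250000, coefficient = 4
x_6 = 2.3000, f(x_6) = 7.600000, coefficient = 2
x_7 = 2.4750, f(x_7) = 7.950000, coefficient = 4
x_8 = 2.6500, f(x_8) = 8.300000, coefficient = 2
x_9 = 2.8250, f(x_9) = 8.650000, coefficient = 4
x_10 = 3.0000, f(x_10) = 9.000000, coefficient = 1

I ≈ (0.175000/3) × 217.500000 = 12.687500
Exact value: 12.687500
Error: 0.000000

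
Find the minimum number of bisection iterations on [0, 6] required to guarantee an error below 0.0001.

We need (b-a)/2^n ≤ 0.0001
(6 - 0)/2^n ≤ 0.0001
6/2^n ≤ 0.0001
2^n ≥ 60000
n ≥ log₂(60000) = 15.87
n ≥ 16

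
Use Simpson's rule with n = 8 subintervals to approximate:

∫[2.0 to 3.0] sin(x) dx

f(x) = sin(x)
a = 2.0, b = 3.0, n = 8
h = (b - a)/n = 0.125000

Simpson's rule: (h/3)[f(x₀) + 4f(x₁) + 2f(x₂) + ... + f(xₙ)]

x_0 = 2.0000, f(x_0) = 0.909297, coefficient = 1
x_1 = 2.1250, f(x_1) = 0.850320, coefficient = 4
x_2 = 2.2500, f(x_2) = 0.778073, coefficient = 2
x_3 = 2.3750, f(x_3) = 0.693685, coefficient = 4
x_4 = 2.5000, f(x_4) = 0.598472, coefficient = 2
x_5 = 2.6250, f(x_5) = 0.493920, coefficient = 4
x_6 = 2.7500, f(x_6) = 0.381661, coefficient = 2
x_7 = 2.8750, f(x_7) = 0.263446, coefficient = 4
x_8 = 3.0000, f(x_8) = 0.141120, coefficient = 1

I ≈ (0.125000/3) × 13.772315 = 0.573846
Exact value: 0.573846
Error: 0.000001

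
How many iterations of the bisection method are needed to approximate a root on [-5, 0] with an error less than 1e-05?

We need (b-a)/2^n ≤ 1e-05
(0 - (-5))/2^n ≤ 1e-05
5/2^n ≤ 1e-05
2^n ≥ 500000
n ≥ log₂(500000) = 18.93
n ≥ 19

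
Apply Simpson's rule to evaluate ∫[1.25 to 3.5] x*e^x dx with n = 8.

f(x) = x*e^x
a = 1.25, b = 3.5, n = 8
h = (b - a)/n = 0.281250

Simpson's rule: (h/3)[f(x₀) + 4f(x₁) + 2f(x₂) + ... + f(xₙ)]

x_0 = 1.2500, f(x_0) = 4.362929, coefficient = 1
x_1 = 1.5312, f(x_1) = 7.080428, coefficient = 4
x_2 = 1.8125, f(x_2) = 11.102909, coefficient = 2
x_3 = 2.0938, f(x_3) = 16.991390, coefficient = 4
x_4 = 2.3750, f(x_4) = 25.533656, coefficient = 2
x_5 = 2.6562, f(x_5) = 37.832380, coefficient = 4
x_6 = 2.9375, f(x_6) = 55.426559, coefficient = 2
x_7 = 3.2188, f(x_7) = 80.458626, coefficient = 4
x_8 = 3.5000, f(x_8) = 115.904082, coefficient = 1

I ≈ (0.281250/3) × 873.844552 = 81.922927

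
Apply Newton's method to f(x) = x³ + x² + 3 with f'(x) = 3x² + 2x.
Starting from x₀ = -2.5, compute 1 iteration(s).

f(x) = x³ + x² + 3
f'(x) = 3x² + 2x
x₀ = -2.5

Newton-Raphson formula: x_{n+1} = x_n - f(x_n)/f'(x_n)

Iteration 1:
  f(-2.500000) = -6.375000
  f'(-2.500000) = 13.750000
  x_1 = -2.500000 - (-6.375000)/13.750000 = -2.036364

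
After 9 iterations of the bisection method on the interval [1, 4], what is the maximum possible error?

Bisection error bound: |error| ≤ (b-a)/2^n
|error| ≤ (4 - 1)/2^9 = 3/2^9
|error| ≤ 0.0058593750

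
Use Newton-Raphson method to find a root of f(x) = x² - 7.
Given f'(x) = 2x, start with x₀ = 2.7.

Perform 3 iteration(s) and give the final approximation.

f(x) = x² - 7
f'(x) = 2x
x₀ = 2.7

Newton-Raphson formula: x_{n+1} = x_n - f(x_n)/f'(x_n)

Iteration 1:
  f(2.700000) = 0.290000
  f'(2.700000) = 5.400000
  x_1 = 2.700000 - 0.290000/5.400000 = 2.646296
Iteration 2:
  f(2.646296) = 0.002884
  f'(2.646296) = 5.292593
  x_2 = 2.646296 - 0.002884/5.292593 = 2.645751
Iteration 3:
  f(2.645751) = 0.000000
  f'(2.645751) = 5.291503
  x_3 = 2.645751 - 0.000000/5.291503 = 2.645751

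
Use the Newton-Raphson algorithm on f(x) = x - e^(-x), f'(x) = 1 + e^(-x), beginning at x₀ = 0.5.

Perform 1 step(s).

f(x) = x - e^(-x)
f'(x) = 1 + e^(-x)
x₀ = 0.5

Newton-Raphson formula: x_{n+1} = x_n - f(x_n)/f'(x_n)

Iteration 1:
  f(0.500000) = -0.106531
  f'(0.500000) = 1.606531
  x_1 = 0.500000 - (-0.106531)/1.606531 = 0.566311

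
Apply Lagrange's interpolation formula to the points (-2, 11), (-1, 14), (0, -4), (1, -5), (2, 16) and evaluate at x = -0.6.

Lagrange interpolation formula:
P(x) = Σ yᵢ × Lᵢ(x)
where Lᵢ(x) = Π_{j≠i} (x - xⱼ)/(xᵢ - xⱼ)

L_0(-0.6) = (-0.6 - (-1))/(-2 - (-1)) × (-0.6 - 0)/(-2 - 0) × (-0.6 - 1)/(-2 - 1) × (-0.6 - 2)/(-2 - 2) = -0.041600
L_1(-0.6) = (-0.6 - (-2))/(-1 - (-2)) × (-0.6 - 0)/(-1 - 0) × (-0.6 - 1)/(-1 - 1) × (-0.6 - 2)/(-1 - 2) = 0.582400
L_2(-0.6) = (-0.6 - (-2))/(0 - (-2)) × (-0.6 - (-1))/(0 - (-1)) × (-0.6 - 1)/(0 - 1) × (-0.6 - 2)/(0 - 2) = 0.582400
L_3(-0.6) = (-0.6 - (-2))/(1 - (-2)) × (-0.6 - (-1))/(1 - (-1)) × (-0.6 - 0)/(1 - 0) × (-0.6 - 2)/(1 - 2) = -0.145600
L_4(-0.6) = (-0.6 - (-2))/(2 - (-2)) × (-0.6 - (-1))/(2 - (-1)) × (-0.6 - 0)/(2 - 0) × (-0.6 - 1)/(2 - 1) = 0.022400

P(-0.6) = 11×L_0(-0.6) + 14×L_1(-0.6) + (-4)×L_2(-0.6) + (-5)×L_3(-0.6) + 16×L_4(-0.6)
P(-0.6) = 6.452800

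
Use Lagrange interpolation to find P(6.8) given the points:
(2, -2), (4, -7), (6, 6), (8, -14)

Lagrange interpolation formula:
P(x) = Σ yᵢ × Lᵢ(x)
where Lᵢ(x) = Π_{j≠i} (x - xⱼ)/(xᵢ - xⱼ)

L_0(6.8) = (6.8 - 4)/(2 - 4) × (6.8 - 6)/(2 - 6) × (6.8 - 8)/(2 - 8) = 0.056000
L_1(6.8) = (6.8 - 2)/(4 - 2) × (6.8 - 6)/(4 - 6) × (6.8 - 8)/(4 - 8) = -0.288000
L_2(6.8) = (6.8 - 2)/(6 - 2) × (6.8 - 4)/(6 - 4) × (6.8 - 8)/(6 - 8) = 1.008000
L_3(6.8) = (6.8 - 2)/(8 - 2) × (6.8 - 4)/(8 - 4) × (6.8 - 6)/(8 - 6) = 0.224000

P(6.8) = (-2)×L_0(6.8) + (-7)×L_1(6.8) + 6×L_2(6.8) + (-14)×L_3(6.8)
P(6.8) = 4.816000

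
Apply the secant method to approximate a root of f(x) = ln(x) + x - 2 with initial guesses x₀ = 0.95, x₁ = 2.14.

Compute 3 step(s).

f(x) = ln(x) + x - 2
x₀ = 0.95, x₁ = 2.14

Secant formula: x_{n+1} = x_n - f(x_n)(x_n - x_{n-1})/(f(x_n) - f(x_{n-1}))

Iteration 1:
  f(0.950000) = -1.101293
  f(2.140000) = 0.900806
  x_2 = 2.140000 - 0.900806×(2.140000 - 0.950000)/(0.900806 - (-1.101293))
       = 1.604582
Iteration 2:
  f(2.140000) = 0.900806
  f(1.604582) = 0.077446
  x_3 = 1.604582 - 0.077446×(1.604582 - 2.140000)/(0.077446 - 0.900806)
       = 1.554221
Iteration 3:
  f(1.604582) = 0.077446
  f(1.554221) = -0.004805
  x_4 = 1.554221 - (-0.004805)×(1.554221 - 1.604582)/(-0.004805 - 0.077446)
       = 1.557163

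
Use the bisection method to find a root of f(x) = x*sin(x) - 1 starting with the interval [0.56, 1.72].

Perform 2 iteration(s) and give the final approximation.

f(x) = x*sin(x) - 1
Initial interval: [0.56, 1.72]

Iteration 1:
  c_1 = (0.560000 + 1.720000)/2 = 1.140000
  f(c_1) = f(1.140000) = 0.035842
  f(a) × f(c) < 0, new interval: [0.560000, 1.140000]
Iteration 2:
  c_2 = (0.560000 + 1.140000)/2 = 0.850000
  f(c_2) = f(0.850000) = -0.361412
  f(a) × f(c) ≥ 0, new interval: [0.850000, 1.140000]

After 2 iteration(s), the approximation is c_2 = 0.850000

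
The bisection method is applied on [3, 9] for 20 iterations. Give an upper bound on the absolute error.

Bisection error bound: |error| ≤ (b-a)/2^n
|error| ≤ (9 - 3)/2^20 = 6/2^20
|error| ≤ 0.0000057220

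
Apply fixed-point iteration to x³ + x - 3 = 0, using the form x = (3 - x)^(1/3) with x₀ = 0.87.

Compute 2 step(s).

Equation: x³ + x - 3 = 0
Fixed-point form: x = (3 - x)^(1/3)
x₀ = 0.87

x_1 = g(0.870000) = 1.286648
x_2 = g(1.286648) = 1.196600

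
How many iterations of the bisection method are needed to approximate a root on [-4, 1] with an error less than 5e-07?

We need (b-a)/2^n ≤ 5e-07
(1 - (-4))/2^n ≤ 5e-07
5/2^n ≤ 5e-07
2^n ≥ 10000000
n ≥ log₂(10000000) = 23.25
n ≥ 24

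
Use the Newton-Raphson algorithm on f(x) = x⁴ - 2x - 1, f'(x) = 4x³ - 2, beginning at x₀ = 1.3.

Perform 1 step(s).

f(x) = x⁴ - 2x - 1
f'(x) = 4x³ - 2
x₀ = 1.3

Newton-Raphson formula: x_{n+1} = x_n - f(x_n)/f'(x_n)

Iteration 1:
  f(1.300000) = -0.743900
  f'(1.300000) = 6.788000
  x_1 = 1.300000 - (-0.743900)/6.788000 = 1.409590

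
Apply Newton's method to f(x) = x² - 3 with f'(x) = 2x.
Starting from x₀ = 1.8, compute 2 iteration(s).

f(x) = x² - 3
f'(x) = 2x
x₀ = 1.8

Newton-Raphson formula: x_{n+1} = x_n - f(x_n)/f'(x_n)

Iteration 1:
  f(1.800000) = 0.240000
  f'(1.800000) = 3.600000
  x_1 = 1.800000 - 0.240000/3.600000 = 1.733333
Iteration 2:
  f(1.733333) = 0.004444
  f'(1.733333) = 3.466667
  x_2 = 1.733333 - 0.004444/3.466667 = 1.732051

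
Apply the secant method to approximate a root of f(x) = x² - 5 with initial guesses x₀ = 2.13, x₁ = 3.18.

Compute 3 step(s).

f(x) = x² - 5
x₀ = 2.13, x₁ = 3.18

Secant formula: x_{n+1} = x_n - f(x_n)(x_n - x_{n-1})/(f(x_n) - f(x_{n-1}))

Iteration 1:
  f(2.130000) = -0.463100
  f(3.180000) = 5.112400
  x_2 = 3.180000 - 5.112400×(3.180000 - 2.130000)/(5.112400 - (-0.463100))
       = 2.217213
Iteration 2:
  f(3.180000) = 5.112400
  f(2.217213) = -0.083967
  x_3 = 2.217213 - (-0.083967)×(2.217213 - 3.180000)/(-0.083967 - 5.112400)
       = 2.232770
Iteration 3:
  f(2.217213) = -0.083967
  f(2.232770) = -0.014737
  x_4 = 2.232770 - (-0.014737)×(2.232770 - 2.217213)/(-0.014737 - (-0.083967))
       = 2.236082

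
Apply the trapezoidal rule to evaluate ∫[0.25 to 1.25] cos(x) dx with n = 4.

f(x) = cos(x)
a = 0.25, b = 1.25, n = 4
h = (b - a)/n = 0.250000

Trapezoidal rule: (h/2)[f(x₀) + 2f(x₁) + 2f(x₂) + ... + f(xₙ)]

x_0 = 0.2500, f(x_0) = 0.968912, coefficient = 1
x_1 = 0.5000, f(x_1) = 0.877583, coefficient = 2
x_2 = 0.7500, f(x_2) = 0.731689, coefficient = 2
x_3 = 1.0000, f(x_3) = 0.540302, coefficient = 2
x_4 = 1.2500, f(x_4) = 0.315322, coefficient = 1

I ≈ (0.250000/2) × 5.583382 = 0.697923
Exact value: 0.701581
Error: 0.003658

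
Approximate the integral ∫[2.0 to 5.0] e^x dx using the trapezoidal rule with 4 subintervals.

f(x) = e^x
a = 2.0, b = 5.0, n = 4
h = (b - a)/n = 0.750000

Trapezoidal rule: (h/2)[f(x₀) + 2f(x₁) + 2f(x₂) + ... + f(xₙ)]

x_0 = 2.0000, f(x_0) = 7.389056, coefficient = 1
x_1 = 2.7500, f(x_1) = 15.642632, coefficient = 2
x_2 = 3.5000, f(x_2) = 33.115452, coefficient = 2
x_3 = 4.2500, f(x_3) = 70.105412, coefficient = 2
x_4 = 5.0000, f(x_4) = 148.413159, coefficient = 1

I ≈ (0.750000/2) × 393.529208 = 147.573453
Exact value: 141.024103
Error: 6.549350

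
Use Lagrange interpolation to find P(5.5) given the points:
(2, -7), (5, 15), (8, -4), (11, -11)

Lagrange interpolation formula:
P(x) = Σ yᵢ × Lᵢ(x)
where Lᵢ(x) = Π_{j≠i} (x - xⱼ)/(xᵢ - xⱼ)

L_0(5.5) = (5.5 - 5)/(2 - 5) × (5.5 - 8)/(2 - 8) × (5.5 - 11)/(2 - 11) = -0.042438
L_1(5.5) = (5.5 - 2)/(5 - 2) × (5.5 - 8)/(5 - 8) × (5.5 - 11)/(5 - 11) = 0.891204
L_2(5.5) = (5.5 - 2)/(8 - 2) × (5.5 - 5)/(8 - 5) × (5.5 - 11)/(8 - 11) = 0.178241
L_3(5.5) = (5.5 - 2)/(11 - 2) × (5.5 - 5)/(11 - 5) × (5.5 - 8)/(11 - 8) = -0.027006

P(5.5) = (-7)×L_0(5.5) + 15×L_1(5.5) + (-4)×L_2(5.5) + (-11)×L_3(5.5)
P(5.5) = 13.249228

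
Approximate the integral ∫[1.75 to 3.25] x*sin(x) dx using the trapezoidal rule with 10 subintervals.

f(x) = x*sin(x)
a = 1.75, b = 3.25, n = 10
h = (b - a)/n = 0.150000

Trapezoidal rule: (h/2)[f(x₀) + 2f(x₁) + 2f(x₂) + ... + f(xₙ)]

x_0 = 1.7500, f(x_0) = 1.721975, coefficient = 1
x_1 = 1.9000, f(x_1) = 1.797970, coefficient = 2
x_2 = 2.0500, f(x_2) = 1.819093, coefficient = 2
x_3 = 2.2000, f(x_3) = 1.778692, coefficient = 2
x_4 = 2.3500, f(x_4) = 1.671962, coefficient = 2
x_5 = 2.5000, f(x_5) = 1.496180, coefficient = 2
x_6 = 2.6500, f(x_6) = 1.250881, coefficient = 2
x_7 = 2.8000, f(x_7) = 0.937967, coefficient = 2
x_8 = 2.9500, f(x_8) = 0.561747, coefficient = 2
x_9 = 3.1000, f(x_9) = 0.128900, coefficient = 2
x_10 = 3.2500, f(x_10) = -0.351634, coefficient = 1

I ≈ (0.150000/2) × 24.257126 = 1.819284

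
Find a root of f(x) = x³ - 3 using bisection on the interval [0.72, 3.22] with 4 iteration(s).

f(x) = x³ - 3
Initial interval: [0.72, 3.22]

Iteration 1:
  c_1 = (0.720000 + 3.220000)/2 = 1.970000
  f(c_1) = f(1.970000) = 4.645373
  f(a) × f(c) < 0, new interval: [0.720000, 1.970000]
Iteration 2:
  c_2 = (0.720000 + 1.970000)/2 = 1.345000
  f(c_2) = f(1.345000) = -0.566861
  f(a) × f(c) ≥ 0, new interval: [1.345000, 1.970000]
Iteration 3:
  c_3 = (1.345000 + 1.970000)/2 = 1.657500
  f(c_3) = f(1.657500) = 1.553660
  f(a) × f(c) < 0, new interval: [1.345000, 1.657500]
Iteration 4:
  c_4 = (1.345000 + 1.657500)/2 = 1.501250
  f(c_4) = f(1.501250) = 0.383445
  f(a) × f(c) < 0, new interval: [1.345000, 1.501250]

After 4 iteration(s), the approximation is c_4 = 1.501250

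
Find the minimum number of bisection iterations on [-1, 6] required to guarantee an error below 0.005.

We need (b-a)/2^n ≤ 0.005
(6 - (-1))/2^n ≤ 0.005
7/2^n ≤ 0.005
2^n ≥ 1400
n ≥ log₂(1400) = 10.45
n ≥ 11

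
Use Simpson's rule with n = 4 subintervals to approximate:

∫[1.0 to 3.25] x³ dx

f(x) = x³
a = 1.0, b = 3.25, n = 4
h = (b - a)/n = 0.562500

Simpson's rule: (h/3)[f(x₀) + 4f(x₁) + 2f(x₂) + ... + f(xₙ)]

x_0 = 1.0000, f(x_0) = 1.000000, coefficient = 1
x_1 = 1.5625, f(x_1) = 3.814697, coefficient = 4
x_2 = 2.1250, f(x_2) = 9.595703, coefficient = 2
x_3 = 2.6875, f(x_3) = 19.410889, coefficient = 4
x_4 = 3.2500, f(x_4) = 34.328125, coefficient = 1

I ≈ (0.562500/3) × 147.421875 = 27.641602
Exact value: 27.641602
Error: 0.000000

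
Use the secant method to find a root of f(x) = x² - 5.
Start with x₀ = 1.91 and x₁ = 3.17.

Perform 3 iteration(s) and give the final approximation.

f(x) = x² - 5
x₀ = 1.91, x₁ = 3.17

Secant formula: x_{n+1} = x_n - f(x_n)(x_n - x_{n-1})/(f(x_n) - f(x_{n-1}))

Iteration 1:
  f(1.910000) = -1.351900
  f(3.170000) = 5.048900
  x_2 = 3.170000 - 5.048900×(3.170000 - 1.910000)/(5.048900 - (-1.351900))
       = 2.176122
Iteration 2:
  f(3.170000) = 5.048900
  f(2.176122) = -0.264493
  x_3 = 2.176122 - (-0.264493)×(2.176122 - 3.170000)/(-0.264493 - 5.048900)
       = 2.225596
Iteration 3:
  f(2.176122) = -0.264493
  f(2.225596) = -0.046723
  x_4 = 2.225596 - (-0.046723)×(2.225596 - 2.176122)/(-0.046723 - (-0.264493))
       = 2.236211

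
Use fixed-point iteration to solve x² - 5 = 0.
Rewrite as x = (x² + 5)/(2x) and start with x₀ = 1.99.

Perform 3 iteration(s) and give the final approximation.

Equation: x² - 5 = 0
Fixed-point form: x = (x² + 5)/(2x)
x₀ = 1.99

x_1 = g(1.990000) = 2.251281
x_2 = g(2.251281) = 2.236119
x_3 = g(2.236119) = 2.236068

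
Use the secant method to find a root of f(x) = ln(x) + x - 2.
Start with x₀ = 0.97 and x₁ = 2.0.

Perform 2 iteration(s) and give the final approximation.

f(x) = ln(x) + x - 2
x₀ = 0.97, x₁ = 2.0

Secant formula: x_{n+1} = x_n - f(x_n)(x_n - x_{n-1})/(f(x_n) - f(x_{n-1}))

Iteration 1:
  f(0.970000) = -1.060459
  f(2.000000) = 0.693147
  x_2 = 2.000000 - 0.693147×(2.000000 - 0.970000)/(0.693147 - (-1.060459))
       = 1.592872
Iteration 2:
  f(2.000000) = 0.693147
  f(1.592872) = 0.058411
  x_3 = 1.592872 - 0.058411×(1.592872 - 2.000000)/(0.058411 - 0.693147)
       = 1.555407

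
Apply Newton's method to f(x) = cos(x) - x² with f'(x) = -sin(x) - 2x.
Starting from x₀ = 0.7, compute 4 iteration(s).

f(x) = cos(x) - x²
f'(x) = -sin(x) - 2x
x₀ = 0.7

Newton-Raphson formula: x_{n+1} = x_n - f(x_n)/f'(x_n)

Iteration 1:
  f(0.700000) = 0.274842
  f'(0.700000) = -2.044218
  x_1 = 0.700000 - 0.274842/(-2.044218) = 0.834449
Iteration 2:
  f(0.834449) = -0.024718
  f'(0.834449) = -2.409823
  x_2 = 0.834449 - (-0.024718)/(-2.409823) = 0.824191
Iteration 3:
  f(0.824191) = -0.000141
  f'(0.824191) = -2.382382
  x_3 = 0.824191 - (-0.000141)/(-2.382382) = 0.824132
Iteration 4:
  f(0.824132) = 0.000000
  f'(0.824132) = -2.382223
  x_4 = 0.824132 - 0.000000/(-2.382223) = 0.824132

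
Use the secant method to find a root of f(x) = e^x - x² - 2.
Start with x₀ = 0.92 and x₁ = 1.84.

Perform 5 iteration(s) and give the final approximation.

f(x) = e^x - x² - 2
x₀ = 0.92, x₁ = 1.84

Secant formula: x_{n+1} = x_n - f(x_n)(x_n - x_{n-1})/(f(x_n) - f(x_{n-1}))

Iteration 1:
  f(0.920000) = -0.337110
  f(1.840000) = 0.910938
  x_2 = 1.840000 - 0.910938×(1.840000 - 0.920000)/(0.910938 - (-0.337110))
       = 1.168501
Iteration 2:
  f(1.840000) = 0.910938
  f(1.168501) = -0.148228
  x_3 = 1.168501 - (-0.148228)×(1.168501 - 1.840000)/(-0.148228 - 0.910938)
       = 1.262476
Iteration 3:
  f(1.168501) = -0.148228
  f(1.262476) = -0.059685
  x_4 = 1.262476 - (-0.059685)×(1.262476 - 1.168501)/(-0.059685 - (-0.148228))
       = 1.325822
Iteration 4:
  f(1.262476) = -0.059685
  f(1.325822) = 0.007475
  x_5 = 1.325822 - 0.007475×(1.325822 - 1.262476)/(0.007475 - (-0.059685))
       = 1.318771
Iteration 5:
  f(1.325822) = 0.007475
  f(1.318771) = -0.000333
  x_6 = 1.318771 - (-0.000333)×(1.318771 - 1.325822)/(-0.000333 - 0.007475)
       = 1.319072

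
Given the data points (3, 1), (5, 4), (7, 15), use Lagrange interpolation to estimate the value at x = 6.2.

Lagrange interpolation formula:
P(x) = Σ yᵢ × Lᵢ(x)
where Lᵢ(x) = Π_{j≠i} (x - xⱼ)/(xᵢ - xⱼ)

L_0(6.2) = (6.2 - 5)/(3 - 5) × (6.2 - 7)/(3 - 7) = -0.120000
L_1(6.2) = (6.2 - 3)/(5 - 3) × (6.2 - 7)/(5 - 7) = 0.640000
L_2(6.2) = (6.2 - 3)/(7 - 3) × (6.2 - 5)/(7 - 5) = 0.480000

P(6.2) = 1×L_0(6.2) + 4×L_1(6.2) + 15×L_2(6.2)
P(6.2) = 9.640000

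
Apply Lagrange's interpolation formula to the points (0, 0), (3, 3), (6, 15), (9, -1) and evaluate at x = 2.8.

Lagrange interpolation formula:
P(x) = Σ yᵢ × Lᵢ(x)
where Lᵢ(x) = Π_{j≠i} (x - xⱼ)/(xᵢ - xⱼ)

L_0(2.8) = (2.8 - 3)/(0 - 3) × (2.8 - 6)/(0 - 6) × (2.8 - 9)/(0 - 9) = 0.024494
L_1(2.8) = (2.8 - 0)/(3 - 0) × (2.8 - 6)/(3 - 6) × (2.8 - 9)/(3 - 9) = 1.028741
L_2(2.8) = (2.8 - 0)/(6 - 0) × (2.8 - 3)/(6 - 3) × (2.8 - 9)/(6 - 9) = -0.064296
L_3(2.8) = (2.8 - 0)/(9 - 0) × (2.8 - 3)/(9 - 3) × (2.8 - 6)/(9 - 6) = 0.011062

P(2.8) = 0×L_0(2.8) + 3×L_1(2.8) + 15×L_2(2.8) + (-1)×L_3(2.8)
P(2.8) = 2.110716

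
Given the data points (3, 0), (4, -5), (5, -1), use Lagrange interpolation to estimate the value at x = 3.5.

Lagrange interpolation formula:
P(x) = Σ yᵢ × Lᵢ(x)
where Lᵢ(x) = Π_{j≠i} (x - xⱼ)/(xᵢ - xⱼ)

L_0(3.5) = (3.5 - 4)/(3 - 4) × (3.5 - 5)/(3 - 5) = 0.375000
L_1(3.5) = (3.5 - 3)/(4 - 3) × (3.5 - 5)/(4 - 5) = 0.750000
L_2(3.5) = (3.5 - 3)/(5 - 3) × (3.5 - 4)/(5 - 4) = -0.125000

P(3.5) = 0×L_0(3.5) + (-5)×L_1(3.5) + (-1)×L_2(3.5)
P(3.5) = -3.625000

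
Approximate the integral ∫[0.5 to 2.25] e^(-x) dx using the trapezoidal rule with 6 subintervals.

f(x) = e^(-x)
a = 0.5, b = 2.25, n = 6
h = (b - a)/n = 0.291667

Trapezoidal rule: (h/2)[f(x₀) + 2f(x₁) + 2f(x₂) + ... + f(xₙ)]

x_0 = 0.5000, f(x_0) = 0.606531, coefficient = 1
x_1 = 0.7917, f(x_1) = 0.453089, coefficient = 2
x_2 = 1.0833, f(x_2) = 0.338465, coefficient = 2
x_3 = 1.3750, f(x_3) = 0.252840, coefficient = 2
x_4 = 1.6667, f(x_4) = 0.188876, coefficient = 2
x_5 = 1.9583, f(x_5) = 0.141093, coefficient = 2
x_6 = 2.2500, f(x_6) = 0.105399, coefficient = 1

I ≈ (0.291667/2) × 3.460656 = 0.504679
Exact value: 0.501131
Error: 0.003548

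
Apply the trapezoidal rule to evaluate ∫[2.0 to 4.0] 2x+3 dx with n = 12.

f(x) = 2x+3
a = 2.0, b = 4.0, n = 12
h = (b - a)/n = 0.166667

Trapezoidal rule: (h/2)[f(x₀) + 2f(x₁) + 2f(x₂) + ... + f(xₙ)]

x_0 = 2.0000, f(x_0) = 7.000000, coefficient = 1
x_1 = 2.1667, f(x_1) = 7.333333, coefficient = 2
x_2 = 2.3333, f(x_2) = 7.666667, coefficient = 2
x_3 = 2.5000, f(x_3) = 8.000000, coefficient = 2
x_4 = 2.6667, f(x_4) = 8.333333, coefficient = 2
x_5 = 2.8333, f(x_5) = 8.666667, coefficient = 2
x_6 = 3.0000, f(x_6) = 9.000000, coefficient = 2
x_7 = 3.1667, f(x_7) = 9.333333, coefficient = 2
x_8 = 3.3333, f(x_8) = 9.666667, coefficient = 2
x_9 = 3.5000, f(x_9) = 10.000000, coefficient = 2
x_10 = 3.6667, f(x_10) = 10.333333, coefficient = 2
x_11 = 3.8333, f(x_11) = 10.666667, coefficient = 2
x_12 = 4.0000, f(x_12) = 11.000000, coefficient = 1

I ≈ (0.166667/2) × 216.000000 = 18.000000
Exact value: 18.000000
Error: 0.000000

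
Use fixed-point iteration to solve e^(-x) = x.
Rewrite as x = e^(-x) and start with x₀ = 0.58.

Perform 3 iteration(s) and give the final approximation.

Equation: e^(-x) = x
Fixed-point form: x = e^(-x)
x₀ = 0.58

x_1 = g(0.580000) = 0.559898
x_2 = g(0.559898) = 0.571267
x_3 = g(0.571267) = 0.564809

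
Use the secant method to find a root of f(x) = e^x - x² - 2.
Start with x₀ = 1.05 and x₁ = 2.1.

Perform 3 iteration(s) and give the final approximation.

f(x) = e^x - x² - 2
x₀ = 1.05, x₁ = 2.1

Secant formula: x_{n+1} = x_n - f(x_n)(x_n - x_{n-1})/(f(x_n) - f(x_{n-1}))

Iteration 1:
  f(1.050000) = -0.244849
  f(2.100000) = 1.756170
  x_2 = 2.100000 - 1.756170×(2.100000 - 1.050000)/(1.756170 - (-0.244849))
       = 1.178480
Iteration 2:
  f(2.100000) = 1.756170
  f(1.178480) = -0.139384
  x_3 = 1.178480 - (-0.139384)×(1.178480 - 2.100000)/(-0.139384 - 1.756170)
       = 1.246241
Iteration 3:
  f(1.178480) = -0.139384
  f(1.246241) = -0.075869
  x_4 = 1.246241 - (-0.075869)×(1.246241 - 1.178480)/(-0.075869 - (-0.139384))
       = 1.327183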